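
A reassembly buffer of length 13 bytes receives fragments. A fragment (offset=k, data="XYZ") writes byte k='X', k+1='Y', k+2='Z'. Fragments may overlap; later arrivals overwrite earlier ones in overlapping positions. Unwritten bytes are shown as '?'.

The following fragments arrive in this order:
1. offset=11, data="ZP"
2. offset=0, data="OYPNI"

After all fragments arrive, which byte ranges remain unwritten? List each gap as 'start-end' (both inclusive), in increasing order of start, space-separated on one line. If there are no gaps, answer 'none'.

Answer: 5-10

Derivation:
Fragment 1: offset=11 len=2
Fragment 2: offset=0 len=5
Gaps: 5-10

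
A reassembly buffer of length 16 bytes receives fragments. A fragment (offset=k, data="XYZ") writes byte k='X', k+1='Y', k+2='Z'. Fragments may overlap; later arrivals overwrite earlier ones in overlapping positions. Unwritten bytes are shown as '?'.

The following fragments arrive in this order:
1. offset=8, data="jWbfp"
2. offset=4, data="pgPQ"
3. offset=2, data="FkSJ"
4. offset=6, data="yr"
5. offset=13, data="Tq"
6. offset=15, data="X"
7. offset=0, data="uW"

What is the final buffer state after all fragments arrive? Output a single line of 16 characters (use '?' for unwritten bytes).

Fragment 1: offset=8 data="jWbfp" -> buffer=????????jWbfp???
Fragment 2: offset=4 data="pgPQ" -> buffer=????pgPQjWbfp???
Fragment 3: offset=2 data="FkSJ" -> buffer=??FkSJPQjWbfp???
Fragment 4: offset=6 data="yr" -> buffer=??FkSJyrjWbfp???
Fragment 5: offset=13 data="Tq" -> buffer=??FkSJyrjWbfpTq?
Fragment 6: offset=15 data="X" -> buffer=??FkSJyrjWbfpTqX
Fragment 7: offset=0 data="uW" -> buffer=uWFkSJyrjWbfpTqX

Answer: uWFkSJyrjWbfpTqX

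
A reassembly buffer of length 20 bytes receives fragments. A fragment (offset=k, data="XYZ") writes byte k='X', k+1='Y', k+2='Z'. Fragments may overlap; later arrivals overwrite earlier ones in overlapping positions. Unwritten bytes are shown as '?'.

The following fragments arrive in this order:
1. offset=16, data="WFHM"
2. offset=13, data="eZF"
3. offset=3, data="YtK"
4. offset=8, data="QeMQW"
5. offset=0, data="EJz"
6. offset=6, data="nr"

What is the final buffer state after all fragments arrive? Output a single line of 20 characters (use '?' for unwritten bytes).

Fragment 1: offset=16 data="WFHM" -> buffer=????????????????WFHM
Fragment 2: offset=13 data="eZF" -> buffer=?????????????eZFWFHM
Fragment 3: offset=3 data="YtK" -> buffer=???YtK???????eZFWFHM
Fragment 4: offset=8 data="QeMQW" -> buffer=???YtK??QeMQWeZFWFHM
Fragment 5: offset=0 data="EJz" -> buffer=EJzYtK??QeMQWeZFWFHM
Fragment 6: offset=6 data="nr" -> buffer=EJzYtKnrQeMQWeZFWFHM

Answer: EJzYtKnrQeMQWeZFWFHM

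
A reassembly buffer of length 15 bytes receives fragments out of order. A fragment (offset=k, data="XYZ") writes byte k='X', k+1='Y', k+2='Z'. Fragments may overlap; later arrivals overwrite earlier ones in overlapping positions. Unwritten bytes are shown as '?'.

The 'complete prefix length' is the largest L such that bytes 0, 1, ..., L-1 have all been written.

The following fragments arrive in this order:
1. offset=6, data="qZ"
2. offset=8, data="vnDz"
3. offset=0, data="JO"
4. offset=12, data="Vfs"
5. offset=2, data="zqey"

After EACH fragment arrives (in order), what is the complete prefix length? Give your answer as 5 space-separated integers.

Fragment 1: offset=6 data="qZ" -> buffer=??????qZ??????? -> prefix_len=0
Fragment 2: offset=8 data="vnDz" -> buffer=??????qZvnDz??? -> prefix_len=0
Fragment 3: offset=0 data="JO" -> buffer=JO????qZvnDz??? -> prefix_len=2
Fragment 4: offset=12 data="Vfs" -> buffer=JO????qZvnDzVfs -> prefix_len=2
Fragment 5: offset=2 data="zqey" -> buffer=JOzqeyqZvnDzVfs -> prefix_len=15

Answer: 0 0 2 2 15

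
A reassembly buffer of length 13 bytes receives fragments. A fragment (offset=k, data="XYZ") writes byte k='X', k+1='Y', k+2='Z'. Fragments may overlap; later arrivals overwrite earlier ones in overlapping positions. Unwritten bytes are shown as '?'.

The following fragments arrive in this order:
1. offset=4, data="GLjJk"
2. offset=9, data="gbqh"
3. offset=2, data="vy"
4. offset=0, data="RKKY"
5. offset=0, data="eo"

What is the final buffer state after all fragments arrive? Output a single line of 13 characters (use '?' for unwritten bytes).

Fragment 1: offset=4 data="GLjJk" -> buffer=????GLjJk????
Fragment 2: offset=9 data="gbqh" -> buffer=????GLjJkgbqh
Fragment 3: offset=2 data="vy" -> buffer=??vyGLjJkgbqh
Fragment 4: offset=0 data="RKKY" -> buffer=RKKYGLjJkgbqh
Fragment 5: offset=0 data="eo" -> buffer=eoKYGLjJkgbqh

Answer: eoKYGLjJkgbqh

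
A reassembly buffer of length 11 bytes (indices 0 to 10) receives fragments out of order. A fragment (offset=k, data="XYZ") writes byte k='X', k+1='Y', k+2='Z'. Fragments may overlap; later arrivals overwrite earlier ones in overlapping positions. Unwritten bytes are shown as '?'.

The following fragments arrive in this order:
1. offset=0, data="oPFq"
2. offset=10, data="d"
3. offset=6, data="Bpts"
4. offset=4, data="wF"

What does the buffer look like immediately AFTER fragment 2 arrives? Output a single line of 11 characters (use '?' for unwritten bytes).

Answer: oPFq??????d

Derivation:
Fragment 1: offset=0 data="oPFq" -> buffer=oPFq???????
Fragment 2: offset=10 data="d" -> buffer=oPFq??????d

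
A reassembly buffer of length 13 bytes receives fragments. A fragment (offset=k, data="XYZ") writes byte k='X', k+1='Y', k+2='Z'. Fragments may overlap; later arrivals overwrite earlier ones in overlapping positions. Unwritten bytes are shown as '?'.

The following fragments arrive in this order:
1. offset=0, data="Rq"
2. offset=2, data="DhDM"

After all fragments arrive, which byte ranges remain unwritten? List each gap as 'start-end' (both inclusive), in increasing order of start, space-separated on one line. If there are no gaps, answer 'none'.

Fragment 1: offset=0 len=2
Fragment 2: offset=2 len=4
Gaps: 6-12

Answer: 6-12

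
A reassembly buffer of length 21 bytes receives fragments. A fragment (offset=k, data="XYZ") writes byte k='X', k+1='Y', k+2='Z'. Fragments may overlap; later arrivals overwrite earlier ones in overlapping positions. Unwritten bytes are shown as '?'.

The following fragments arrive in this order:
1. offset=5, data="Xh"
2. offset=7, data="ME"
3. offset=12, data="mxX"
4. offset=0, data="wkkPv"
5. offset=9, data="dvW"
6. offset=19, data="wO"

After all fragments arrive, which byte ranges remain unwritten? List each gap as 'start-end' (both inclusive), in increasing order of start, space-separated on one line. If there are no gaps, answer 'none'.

Answer: 15-18

Derivation:
Fragment 1: offset=5 len=2
Fragment 2: offset=7 len=2
Fragment 3: offset=12 len=3
Fragment 4: offset=0 len=5
Fragment 5: offset=9 len=3
Fragment 6: offset=19 len=2
Gaps: 15-18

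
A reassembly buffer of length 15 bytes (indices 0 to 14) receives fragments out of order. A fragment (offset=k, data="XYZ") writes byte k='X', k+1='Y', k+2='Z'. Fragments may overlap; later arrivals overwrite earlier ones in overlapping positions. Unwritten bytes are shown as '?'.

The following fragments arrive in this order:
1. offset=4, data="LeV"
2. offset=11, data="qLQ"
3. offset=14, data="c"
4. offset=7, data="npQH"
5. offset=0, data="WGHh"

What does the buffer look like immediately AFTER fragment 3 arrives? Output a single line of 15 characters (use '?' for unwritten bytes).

Answer: ????LeV????qLQc

Derivation:
Fragment 1: offset=4 data="LeV" -> buffer=????LeV????????
Fragment 2: offset=11 data="qLQ" -> buffer=????LeV????qLQ?
Fragment 3: offset=14 data="c" -> buffer=????LeV????qLQc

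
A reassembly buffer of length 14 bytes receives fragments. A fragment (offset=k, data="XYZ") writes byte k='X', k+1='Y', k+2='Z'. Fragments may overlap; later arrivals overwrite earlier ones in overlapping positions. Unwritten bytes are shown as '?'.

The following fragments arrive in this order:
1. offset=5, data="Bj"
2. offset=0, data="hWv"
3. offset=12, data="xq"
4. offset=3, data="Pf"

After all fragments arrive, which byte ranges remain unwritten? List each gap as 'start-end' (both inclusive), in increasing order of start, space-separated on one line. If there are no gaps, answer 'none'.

Answer: 7-11

Derivation:
Fragment 1: offset=5 len=2
Fragment 2: offset=0 len=3
Fragment 3: offset=12 len=2
Fragment 4: offset=3 len=2
Gaps: 7-11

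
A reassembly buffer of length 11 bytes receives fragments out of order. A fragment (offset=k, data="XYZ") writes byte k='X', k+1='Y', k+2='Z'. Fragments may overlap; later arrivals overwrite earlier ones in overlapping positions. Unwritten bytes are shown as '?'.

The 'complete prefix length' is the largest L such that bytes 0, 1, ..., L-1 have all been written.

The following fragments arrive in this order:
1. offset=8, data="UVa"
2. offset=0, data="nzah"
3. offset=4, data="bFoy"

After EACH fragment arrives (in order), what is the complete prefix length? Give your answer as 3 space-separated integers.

Fragment 1: offset=8 data="UVa" -> buffer=????????UVa -> prefix_len=0
Fragment 2: offset=0 data="nzah" -> buffer=nzah????UVa -> prefix_len=4
Fragment 3: offset=4 data="bFoy" -> buffer=nzahbFoyUVa -> prefix_len=11

Answer: 0 4 11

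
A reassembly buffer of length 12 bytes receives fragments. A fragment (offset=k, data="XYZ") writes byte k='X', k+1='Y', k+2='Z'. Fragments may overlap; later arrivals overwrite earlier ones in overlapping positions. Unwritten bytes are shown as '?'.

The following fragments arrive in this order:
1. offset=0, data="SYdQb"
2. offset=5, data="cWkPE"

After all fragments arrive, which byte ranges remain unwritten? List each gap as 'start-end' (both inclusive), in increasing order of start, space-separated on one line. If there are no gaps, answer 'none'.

Answer: 10-11

Derivation:
Fragment 1: offset=0 len=5
Fragment 2: offset=5 len=5
Gaps: 10-11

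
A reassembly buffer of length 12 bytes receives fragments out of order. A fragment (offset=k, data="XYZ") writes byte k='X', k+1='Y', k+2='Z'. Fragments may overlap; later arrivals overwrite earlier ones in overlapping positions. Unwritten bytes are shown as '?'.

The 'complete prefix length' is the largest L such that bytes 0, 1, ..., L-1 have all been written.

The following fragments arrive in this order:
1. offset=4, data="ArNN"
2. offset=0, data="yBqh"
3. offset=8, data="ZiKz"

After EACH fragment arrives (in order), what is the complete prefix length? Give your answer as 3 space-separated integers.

Fragment 1: offset=4 data="ArNN" -> buffer=????ArNN???? -> prefix_len=0
Fragment 2: offset=0 data="yBqh" -> buffer=yBqhArNN???? -> prefix_len=8
Fragment 3: offset=8 data="ZiKz" -> buffer=yBqhArNNZiKz -> prefix_len=12

Answer: 0 8 12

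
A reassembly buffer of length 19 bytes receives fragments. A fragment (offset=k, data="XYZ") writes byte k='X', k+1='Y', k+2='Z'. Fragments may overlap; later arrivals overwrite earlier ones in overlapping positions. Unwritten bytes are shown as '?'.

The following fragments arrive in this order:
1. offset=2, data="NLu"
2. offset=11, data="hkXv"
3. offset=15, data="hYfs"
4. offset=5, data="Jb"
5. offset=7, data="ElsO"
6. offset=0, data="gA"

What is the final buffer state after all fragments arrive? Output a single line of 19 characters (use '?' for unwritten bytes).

Answer: gANLuJbElsOhkXvhYfs

Derivation:
Fragment 1: offset=2 data="NLu" -> buffer=??NLu??????????????
Fragment 2: offset=11 data="hkXv" -> buffer=??NLu??????hkXv????
Fragment 3: offset=15 data="hYfs" -> buffer=??NLu??????hkXvhYfs
Fragment 4: offset=5 data="Jb" -> buffer=??NLuJb????hkXvhYfs
Fragment 5: offset=7 data="ElsO" -> buffer=??NLuJbElsOhkXvhYfs
Fragment 6: offset=0 data="gA" -> buffer=gANLuJbElsOhkXvhYfs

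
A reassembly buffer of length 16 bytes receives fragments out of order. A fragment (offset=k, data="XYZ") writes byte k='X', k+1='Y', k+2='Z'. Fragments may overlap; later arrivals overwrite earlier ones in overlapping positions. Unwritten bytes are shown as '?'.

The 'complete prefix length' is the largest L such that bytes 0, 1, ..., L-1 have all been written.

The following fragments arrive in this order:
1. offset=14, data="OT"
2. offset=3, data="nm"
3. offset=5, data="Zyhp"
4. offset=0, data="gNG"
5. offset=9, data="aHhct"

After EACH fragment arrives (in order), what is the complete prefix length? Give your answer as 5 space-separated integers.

Answer: 0 0 0 9 16

Derivation:
Fragment 1: offset=14 data="OT" -> buffer=??????????????OT -> prefix_len=0
Fragment 2: offset=3 data="nm" -> buffer=???nm?????????OT -> prefix_len=0
Fragment 3: offset=5 data="Zyhp" -> buffer=???nmZyhp?????OT -> prefix_len=0
Fragment 4: offset=0 data="gNG" -> buffer=gNGnmZyhp?????OT -> prefix_len=9
Fragment 5: offset=9 data="aHhct" -> buffer=gNGnmZyhpaHhctOT -> prefix_len=16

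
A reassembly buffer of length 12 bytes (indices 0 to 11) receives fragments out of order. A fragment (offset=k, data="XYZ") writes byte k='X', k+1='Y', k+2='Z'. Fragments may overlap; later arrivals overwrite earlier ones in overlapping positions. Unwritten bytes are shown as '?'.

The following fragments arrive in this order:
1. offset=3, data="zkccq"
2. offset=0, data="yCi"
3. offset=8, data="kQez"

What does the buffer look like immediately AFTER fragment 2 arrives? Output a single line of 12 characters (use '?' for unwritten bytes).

Answer: yCizkccq????

Derivation:
Fragment 1: offset=3 data="zkccq" -> buffer=???zkccq????
Fragment 2: offset=0 data="yCi" -> buffer=yCizkccq????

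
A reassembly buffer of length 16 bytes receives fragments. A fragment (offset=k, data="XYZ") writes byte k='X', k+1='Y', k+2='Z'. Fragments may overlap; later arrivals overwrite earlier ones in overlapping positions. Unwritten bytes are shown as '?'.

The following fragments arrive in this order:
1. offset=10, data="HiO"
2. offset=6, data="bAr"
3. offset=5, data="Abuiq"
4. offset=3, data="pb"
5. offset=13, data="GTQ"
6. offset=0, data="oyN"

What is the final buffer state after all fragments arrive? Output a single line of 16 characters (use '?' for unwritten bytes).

Answer: oyNpbAbuiqHiOGTQ

Derivation:
Fragment 1: offset=10 data="HiO" -> buffer=??????????HiO???
Fragment 2: offset=6 data="bAr" -> buffer=??????bAr?HiO???
Fragment 3: offset=5 data="Abuiq" -> buffer=?????AbuiqHiO???
Fragment 4: offset=3 data="pb" -> buffer=???pbAbuiqHiO???
Fragment 5: offset=13 data="GTQ" -> buffer=???pbAbuiqHiOGTQ
Fragment 6: offset=0 data="oyN" -> buffer=oyNpbAbuiqHiOGTQ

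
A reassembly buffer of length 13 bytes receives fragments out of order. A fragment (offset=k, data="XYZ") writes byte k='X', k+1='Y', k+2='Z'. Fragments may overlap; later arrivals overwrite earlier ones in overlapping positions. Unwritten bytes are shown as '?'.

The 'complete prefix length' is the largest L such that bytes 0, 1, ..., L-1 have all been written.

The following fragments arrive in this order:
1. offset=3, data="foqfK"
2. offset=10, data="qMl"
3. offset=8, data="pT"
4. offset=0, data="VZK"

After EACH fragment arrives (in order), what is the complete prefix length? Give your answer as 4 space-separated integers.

Answer: 0 0 0 13

Derivation:
Fragment 1: offset=3 data="foqfK" -> buffer=???foqfK????? -> prefix_len=0
Fragment 2: offset=10 data="qMl" -> buffer=???foqfK??qMl -> prefix_len=0
Fragment 3: offset=8 data="pT" -> buffer=???foqfKpTqMl -> prefix_len=0
Fragment 4: offset=0 data="VZK" -> buffer=VZKfoqfKpTqMl -> prefix_len=13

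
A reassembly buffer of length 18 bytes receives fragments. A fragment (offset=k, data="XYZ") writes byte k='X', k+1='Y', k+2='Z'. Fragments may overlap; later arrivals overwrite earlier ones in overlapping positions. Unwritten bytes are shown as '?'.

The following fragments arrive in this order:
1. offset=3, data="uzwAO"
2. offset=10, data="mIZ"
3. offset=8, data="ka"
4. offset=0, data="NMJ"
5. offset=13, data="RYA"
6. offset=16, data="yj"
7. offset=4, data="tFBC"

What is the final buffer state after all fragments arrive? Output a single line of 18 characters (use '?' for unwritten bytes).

Fragment 1: offset=3 data="uzwAO" -> buffer=???uzwAO??????????
Fragment 2: offset=10 data="mIZ" -> buffer=???uzwAO??mIZ?????
Fragment 3: offset=8 data="ka" -> buffer=???uzwAOkamIZ?????
Fragment 4: offset=0 data="NMJ" -> buffer=NMJuzwAOkamIZ?????
Fragment 5: offset=13 data="RYA" -> buffer=NMJuzwAOkamIZRYA??
Fragment 6: offset=16 data="yj" -> buffer=NMJuzwAOkamIZRYAyj
Fragment 7: offset=4 data="tFBC" -> buffer=NMJutFBCkamIZRYAyj

Answer: NMJutFBCkamIZRYAyj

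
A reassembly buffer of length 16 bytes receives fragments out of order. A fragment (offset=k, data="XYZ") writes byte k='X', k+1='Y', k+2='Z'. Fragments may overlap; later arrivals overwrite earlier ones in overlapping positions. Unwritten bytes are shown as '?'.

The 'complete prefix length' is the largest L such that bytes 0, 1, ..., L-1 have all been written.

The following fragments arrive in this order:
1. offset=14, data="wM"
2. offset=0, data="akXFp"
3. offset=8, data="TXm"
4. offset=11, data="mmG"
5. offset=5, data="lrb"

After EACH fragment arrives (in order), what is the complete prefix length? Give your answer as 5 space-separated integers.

Fragment 1: offset=14 data="wM" -> buffer=??????????????wM -> prefix_len=0
Fragment 2: offset=0 data="akXFp" -> buffer=akXFp?????????wM -> prefix_len=5
Fragment 3: offset=8 data="TXm" -> buffer=akXFp???TXm???wM -> prefix_len=5
Fragment 4: offset=11 data="mmG" -> buffer=akXFp???TXmmmGwM -> prefix_len=5
Fragment 5: offset=5 data="lrb" -> buffer=akXFplrbTXmmmGwM -> prefix_len=16

Answer: 0 5 5 5 16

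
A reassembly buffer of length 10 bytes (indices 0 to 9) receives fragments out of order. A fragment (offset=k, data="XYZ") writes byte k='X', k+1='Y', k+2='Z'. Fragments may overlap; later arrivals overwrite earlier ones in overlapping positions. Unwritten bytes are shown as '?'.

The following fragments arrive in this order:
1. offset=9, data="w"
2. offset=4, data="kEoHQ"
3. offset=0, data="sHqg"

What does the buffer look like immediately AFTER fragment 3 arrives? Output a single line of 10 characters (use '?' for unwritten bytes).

Fragment 1: offset=9 data="w" -> buffer=?????????w
Fragment 2: offset=4 data="kEoHQ" -> buffer=????kEoHQw
Fragment 3: offset=0 data="sHqg" -> buffer=sHqgkEoHQw

Answer: sHqgkEoHQw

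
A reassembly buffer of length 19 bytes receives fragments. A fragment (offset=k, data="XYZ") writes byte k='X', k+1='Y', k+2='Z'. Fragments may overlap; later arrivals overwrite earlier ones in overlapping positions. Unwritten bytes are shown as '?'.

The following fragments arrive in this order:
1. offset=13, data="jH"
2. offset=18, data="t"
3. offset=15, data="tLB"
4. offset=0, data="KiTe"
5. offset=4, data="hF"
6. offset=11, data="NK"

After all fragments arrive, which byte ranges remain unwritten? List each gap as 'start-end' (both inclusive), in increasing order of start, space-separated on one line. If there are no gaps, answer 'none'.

Answer: 6-10

Derivation:
Fragment 1: offset=13 len=2
Fragment 2: offset=18 len=1
Fragment 3: offset=15 len=3
Fragment 4: offset=0 len=4
Fragment 5: offset=4 len=2
Fragment 6: offset=11 len=2
Gaps: 6-10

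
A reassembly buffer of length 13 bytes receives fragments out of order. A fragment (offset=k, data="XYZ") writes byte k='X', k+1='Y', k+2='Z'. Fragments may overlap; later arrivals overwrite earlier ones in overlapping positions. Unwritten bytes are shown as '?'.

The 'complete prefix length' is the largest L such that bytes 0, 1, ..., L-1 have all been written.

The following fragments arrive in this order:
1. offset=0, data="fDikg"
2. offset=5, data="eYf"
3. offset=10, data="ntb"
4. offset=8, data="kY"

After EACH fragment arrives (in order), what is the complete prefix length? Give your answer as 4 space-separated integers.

Answer: 5 8 8 13

Derivation:
Fragment 1: offset=0 data="fDikg" -> buffer=fDikg???????? -> prefix_len=5
Fragment 2: offset=5 data="eYf" -> buffer=fDikgeYf????? -> prefix_len=8
Fragment 3: offset=10 data="ntb" -> buffer=fDikgeYf??ntb -> prefix_len=8
Fragment 4: offset=8 data="kY" -> buffer=fDikgeYfkYntb -> prefix_len=13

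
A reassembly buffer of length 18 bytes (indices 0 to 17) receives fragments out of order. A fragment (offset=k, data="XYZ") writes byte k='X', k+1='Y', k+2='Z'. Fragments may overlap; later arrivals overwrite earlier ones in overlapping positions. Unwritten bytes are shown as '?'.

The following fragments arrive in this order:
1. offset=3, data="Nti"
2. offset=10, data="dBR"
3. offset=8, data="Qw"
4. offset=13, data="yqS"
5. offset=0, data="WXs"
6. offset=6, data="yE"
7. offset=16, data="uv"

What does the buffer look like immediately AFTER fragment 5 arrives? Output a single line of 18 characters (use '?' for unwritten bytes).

Answer: WXsNti??QwdBRyqS??

Derivation:
Fragment 1: offset=3 data="Nti" -> buffer=???Nti????????????
Fragment 2: offset=10 data="dBR" -> buffer=???Nti????dBR?????
Fragment 3: offset=8 data="Qw" -> buffer=???Nti??QwdBR?????
Fragment 4: offset=13 data="yqS" -> buffer=???Nti??QwdBRyqS??
Fragment 5: offset=0 data="WXs" -> buffer=WXsNti??QwdBRyqS??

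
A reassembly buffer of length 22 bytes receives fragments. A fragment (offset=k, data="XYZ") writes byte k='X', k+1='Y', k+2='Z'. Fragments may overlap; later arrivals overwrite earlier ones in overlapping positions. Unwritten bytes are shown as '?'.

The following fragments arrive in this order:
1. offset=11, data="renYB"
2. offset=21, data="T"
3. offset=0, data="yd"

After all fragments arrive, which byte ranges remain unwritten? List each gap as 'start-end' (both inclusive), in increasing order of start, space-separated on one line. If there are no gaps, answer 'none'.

Fragment 1: offset=11 len=5
Fragment 2: offset=21 len=1
Fragment 3: offset=0 len=2
Gaps: 2-10 16-20

Answer: 2-10 16-20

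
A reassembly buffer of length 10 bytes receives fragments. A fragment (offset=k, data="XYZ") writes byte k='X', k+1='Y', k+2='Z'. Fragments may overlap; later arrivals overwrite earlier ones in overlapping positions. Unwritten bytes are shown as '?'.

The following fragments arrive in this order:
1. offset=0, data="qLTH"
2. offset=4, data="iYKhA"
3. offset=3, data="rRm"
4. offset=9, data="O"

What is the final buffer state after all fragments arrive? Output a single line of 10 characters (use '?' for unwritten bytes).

Fragment 1: offset=0 data="qLTH" -> buffer=qLTH??????
Fragment 2: offset=4 data="iYKhA" -> buffer=qLTHiYKhA?
Fragment 3: offset=3 data="rRm" -> buffer=qLTrRmKhA?
Fragment 4: offset=9 data="O" -> buffer=qLTrRmKhAO

Answer: qLTrRmKhAO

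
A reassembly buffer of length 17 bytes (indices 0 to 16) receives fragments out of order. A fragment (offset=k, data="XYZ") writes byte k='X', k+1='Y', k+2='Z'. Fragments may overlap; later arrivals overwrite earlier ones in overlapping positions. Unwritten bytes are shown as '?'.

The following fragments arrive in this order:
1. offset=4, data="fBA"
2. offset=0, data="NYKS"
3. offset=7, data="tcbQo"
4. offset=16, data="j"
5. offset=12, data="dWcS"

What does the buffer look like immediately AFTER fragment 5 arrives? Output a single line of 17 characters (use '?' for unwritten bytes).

Answer: NYKSfBAtcbQodWcSj

Derivation:
Fragment 1: offset=4 data="fBA" -> buffer=????fBA??????????
Fragment 2: offset=0 data="NYKS" -> buffer=NYKSfBA??????????
Fragment 3: offset=7 data="tcbQo" -> buffer=NYKSfBAtcbQo?????
Fragment 4: offset=16 data="j" -> buffer=NYKSfBAtcbQo????j
Fragment 5: offset=12 data="dWcS" -> buffer=NYKSfBAtcbQodWcSj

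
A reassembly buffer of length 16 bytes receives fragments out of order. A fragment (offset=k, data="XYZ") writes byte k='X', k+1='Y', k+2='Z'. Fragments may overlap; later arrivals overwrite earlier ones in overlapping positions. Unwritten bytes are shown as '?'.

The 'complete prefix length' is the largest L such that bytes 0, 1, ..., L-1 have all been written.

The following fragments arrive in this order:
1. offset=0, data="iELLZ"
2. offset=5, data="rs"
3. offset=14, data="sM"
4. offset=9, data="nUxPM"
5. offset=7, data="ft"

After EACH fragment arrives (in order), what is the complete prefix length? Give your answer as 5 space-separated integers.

Fragment 1: offset=0 data="iELLZ" -> buffer=iELLZ??????????? -> prefix_len=5
Fragment 2: offset=5 data="rs" -> buffer=iELLZrs????????? -> prefix_len=7
Fragment 3: offset=14 data="sM" -> buffer=iELLZrs???????sM -> prefix_len=7
Fragment 4: offset=9 data="nUxPM" -> buffer=iELLZrs??nUxPMsM -> prefix_len=7
Fragment 5: offset=7 data="ft" -> buffer=iELLZrsftnUxPMsM -> prefix_len=16

Answer: 5 7 7 7 16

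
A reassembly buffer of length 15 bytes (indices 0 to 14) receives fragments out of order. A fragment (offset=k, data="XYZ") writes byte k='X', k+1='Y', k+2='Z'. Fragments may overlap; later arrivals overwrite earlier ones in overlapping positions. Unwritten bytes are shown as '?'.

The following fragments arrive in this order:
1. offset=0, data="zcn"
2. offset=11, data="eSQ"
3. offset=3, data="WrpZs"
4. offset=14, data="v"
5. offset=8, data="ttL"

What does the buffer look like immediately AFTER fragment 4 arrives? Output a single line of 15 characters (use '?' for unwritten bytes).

Answer: zcnWrpZs???eSQv

Derivation:
Fragment 1: offset=0 data="zcn" -> buffer=zcn????????????
Fragment 2: offset=11 data="eSQ" -> buffer=zcn????????eSQ?
Fragment 3: offset=3 data="WrpZs" -> buffer=zcnWrpZs???eSQ?
Fragment 4: offset=14 data="v" -> buffer=zcnWrpZs???eSQv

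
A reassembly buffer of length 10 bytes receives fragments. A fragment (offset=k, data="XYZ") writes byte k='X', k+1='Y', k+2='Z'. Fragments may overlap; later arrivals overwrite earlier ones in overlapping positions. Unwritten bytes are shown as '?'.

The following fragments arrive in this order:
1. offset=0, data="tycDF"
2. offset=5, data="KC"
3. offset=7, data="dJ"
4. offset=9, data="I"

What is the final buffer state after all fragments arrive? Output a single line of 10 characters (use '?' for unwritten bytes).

Answer: tycDFKCdJI

Derivation:
Fragment 1: offset=0 data="tycDF" -> buffer=tycDF?????
Fragment 2: offset=5 data="KC" -> buffer=tycDFKC???
Fragment 3: offset=7 data="dJ" -> buffer=tycDFKCdJ?
Fragment 4: offset=9 data="I" -> buffer=tycDFKCdJI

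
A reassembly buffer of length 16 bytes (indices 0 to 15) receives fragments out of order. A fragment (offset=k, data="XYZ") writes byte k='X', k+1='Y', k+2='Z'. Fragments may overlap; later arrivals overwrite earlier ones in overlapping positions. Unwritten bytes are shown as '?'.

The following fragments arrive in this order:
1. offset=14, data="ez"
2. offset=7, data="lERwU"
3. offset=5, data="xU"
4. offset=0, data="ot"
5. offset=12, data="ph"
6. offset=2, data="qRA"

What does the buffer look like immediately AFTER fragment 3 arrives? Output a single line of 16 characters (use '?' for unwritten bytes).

Fragment 1: offset=14 data="ez" -> buffer=??????????????ez
Fragment 2: offset=7 data="lERwU" -> buffer=???????lERwU??ez
Fragment 3: offset=5 data="xU" -> buffer=?????xUlERwU??ez

Answer: ?????xUlERwU??ez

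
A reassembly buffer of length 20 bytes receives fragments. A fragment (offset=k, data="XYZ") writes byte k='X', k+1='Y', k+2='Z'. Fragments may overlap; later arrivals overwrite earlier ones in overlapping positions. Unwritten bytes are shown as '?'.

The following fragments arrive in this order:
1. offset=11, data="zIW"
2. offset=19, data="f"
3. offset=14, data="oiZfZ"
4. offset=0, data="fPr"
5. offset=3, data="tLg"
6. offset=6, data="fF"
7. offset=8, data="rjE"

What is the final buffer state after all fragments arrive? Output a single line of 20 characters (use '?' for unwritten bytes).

Fragment 1: offset=11 data="zIW" -> buffer=???????????zIW??????
Fragment 2: offset=19 data="f" -> buffer=???????????zIW?????f
Fragment 3: offset=14 data="oiZfZ" -> buffer=???????????zIWoiZfZf
Fragment 4: offset=0 data="fPr" -> buffer=fPr????????zIWoiZfZf
Fragment 5: offset=3 data="tLg" -> buffer=fPrtLg?????zIWoiZfZf
Fragment 6: offset=6 data="fF" -> buffer=fPrtLgfF???zIWoiZfZf
Fragment 7: offset=8 data="rjE" -> buffer=fPrtLgfFrjEzIWoiZfZf

Answer: fPrtLgfFrjEzIWoiZfZf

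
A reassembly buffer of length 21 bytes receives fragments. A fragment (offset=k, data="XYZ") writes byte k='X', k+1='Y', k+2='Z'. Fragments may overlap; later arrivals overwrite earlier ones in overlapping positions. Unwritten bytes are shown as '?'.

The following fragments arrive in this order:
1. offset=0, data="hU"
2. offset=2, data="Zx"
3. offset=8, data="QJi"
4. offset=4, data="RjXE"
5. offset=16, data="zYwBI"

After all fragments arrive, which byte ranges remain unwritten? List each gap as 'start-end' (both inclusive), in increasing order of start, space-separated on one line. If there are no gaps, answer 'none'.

Fragment 1: offset=0 len=2
Fragment 2: offset=2 len=2
Fragment 3: offset=8 len=3
Fragment 4: offset=4 len=4
Fragment 5: offset=16 len=5
Gaps: 11-15

Answer: 11-15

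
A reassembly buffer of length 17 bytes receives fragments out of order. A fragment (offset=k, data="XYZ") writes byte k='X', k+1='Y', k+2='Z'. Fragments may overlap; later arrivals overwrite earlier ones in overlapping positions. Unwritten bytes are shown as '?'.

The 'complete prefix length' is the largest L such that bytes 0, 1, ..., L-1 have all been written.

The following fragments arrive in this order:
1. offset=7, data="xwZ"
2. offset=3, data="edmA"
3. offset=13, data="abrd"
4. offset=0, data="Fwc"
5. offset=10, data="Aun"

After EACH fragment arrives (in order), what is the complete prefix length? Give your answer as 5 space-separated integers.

Fragment 1: offset=7 data="xwZ" -> buffer=???????xwZ??????? -> prefix_len=0
Fragment 2: offset=3 data="edmA" -> buffer=???edmAxwZ??????? -> prefix_len=0
Fragment 3: offset=13 data="abrd" -> buffer=???edmAxwZ???abrd -> prefix_len=0
Fragment 4: offset=0 data="Fwc" -> buffer=FwcedmAxwZ???abrd -> prefix_len=10
Fragment 5: offset=10 data="Aun" -> buffer=FwcedmAxwZAunabrd -> prefix_len=17

Answer: 0 0 0 10 17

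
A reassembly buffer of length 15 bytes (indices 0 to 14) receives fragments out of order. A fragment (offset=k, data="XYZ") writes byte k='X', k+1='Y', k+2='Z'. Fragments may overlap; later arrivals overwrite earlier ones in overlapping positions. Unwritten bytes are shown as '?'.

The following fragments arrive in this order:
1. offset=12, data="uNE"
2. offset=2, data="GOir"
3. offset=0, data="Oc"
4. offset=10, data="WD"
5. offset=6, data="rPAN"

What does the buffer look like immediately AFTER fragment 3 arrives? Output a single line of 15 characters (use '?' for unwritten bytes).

Answer: OcGOir??????uNE

Derivation:
Fragment 1: offset=12 data="uNE" -> buffer=????????????uNE
Fragment 2: offset=2 data="GOir" -> buffer=??GOir??????uNE
Fragment 3: offset=0 data="Oc" -> buffer=OcGOir??????uNE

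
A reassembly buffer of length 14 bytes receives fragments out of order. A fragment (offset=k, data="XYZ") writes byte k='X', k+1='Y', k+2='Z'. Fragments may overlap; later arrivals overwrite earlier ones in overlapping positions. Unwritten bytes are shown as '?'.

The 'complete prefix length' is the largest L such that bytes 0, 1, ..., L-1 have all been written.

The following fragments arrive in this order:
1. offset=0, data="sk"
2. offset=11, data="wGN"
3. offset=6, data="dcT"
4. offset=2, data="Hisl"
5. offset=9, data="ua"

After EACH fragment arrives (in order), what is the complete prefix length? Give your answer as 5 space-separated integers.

Fragment 1: offset=0 data="sk" -> buffer=sk???????????? -> prefix_len=2
Fragment 2: offset=11 data="wGN" -> buffer=sk?????????wGN -> prefix_len=2
Fragment 3: offset=6 data="dcT" -> buffer=sk????dcT??wGN -> prefix_len=2
Fragment 4: offset=2 data="Hisl" -> buffer=skHisldcT??wGN -> prefix_len=9
Fragment 5: offset=9 data="ua" -> buffer=skHisldcTuawGN -> prefix_len=14

Answer: 2 2 2 9 14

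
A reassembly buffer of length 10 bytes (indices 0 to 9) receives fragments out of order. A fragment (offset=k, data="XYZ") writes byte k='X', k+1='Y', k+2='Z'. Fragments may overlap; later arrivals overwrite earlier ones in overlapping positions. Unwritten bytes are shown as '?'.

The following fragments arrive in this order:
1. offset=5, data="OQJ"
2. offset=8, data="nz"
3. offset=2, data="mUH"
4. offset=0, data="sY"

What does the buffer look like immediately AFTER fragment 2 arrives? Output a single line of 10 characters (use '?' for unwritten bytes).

Answer: ?????OQJnz

Derivation:
Fragment 1: offset=5 data="OQJ" -> buffer=?????OQJ??
Fragment 2: offset=8 data="nz" -> buffer=?????OQJnz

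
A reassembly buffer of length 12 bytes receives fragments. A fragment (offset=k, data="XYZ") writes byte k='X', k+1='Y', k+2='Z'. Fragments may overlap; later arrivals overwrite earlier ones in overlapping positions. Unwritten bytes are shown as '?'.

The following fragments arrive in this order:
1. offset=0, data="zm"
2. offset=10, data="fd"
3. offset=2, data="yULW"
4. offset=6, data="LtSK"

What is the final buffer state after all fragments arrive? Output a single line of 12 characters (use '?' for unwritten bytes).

Fragment 1: offset=0 data="zm" -> buffer=zm??????????
Fragment 2: offset=10 data="fd" -> buffer=zm????????fd
Fragment 3: offset=2 data="yULW" -> buffer=zmyULW????fd
Fragment 4: offset=6 data="LtSK" -> buffer=zmyULWLtSKfd

Answer: zmyULWLtSKfd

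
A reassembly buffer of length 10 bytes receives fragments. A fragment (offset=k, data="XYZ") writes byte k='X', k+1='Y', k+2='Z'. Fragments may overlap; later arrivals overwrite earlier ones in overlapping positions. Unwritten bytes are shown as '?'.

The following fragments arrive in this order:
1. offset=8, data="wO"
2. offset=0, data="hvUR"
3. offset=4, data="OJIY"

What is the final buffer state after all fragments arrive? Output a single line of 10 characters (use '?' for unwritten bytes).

Answer: hvUROJIYwO

Derivation:
Fragment 1: offset=8 data="wO" -> buffer=????????wO
Fragment 2: offset=0 data="hvUR" -> buffer=hvUR????wO
Fragment 3: offset=4 data="OJIY" -> buffer=hvUROJIYwO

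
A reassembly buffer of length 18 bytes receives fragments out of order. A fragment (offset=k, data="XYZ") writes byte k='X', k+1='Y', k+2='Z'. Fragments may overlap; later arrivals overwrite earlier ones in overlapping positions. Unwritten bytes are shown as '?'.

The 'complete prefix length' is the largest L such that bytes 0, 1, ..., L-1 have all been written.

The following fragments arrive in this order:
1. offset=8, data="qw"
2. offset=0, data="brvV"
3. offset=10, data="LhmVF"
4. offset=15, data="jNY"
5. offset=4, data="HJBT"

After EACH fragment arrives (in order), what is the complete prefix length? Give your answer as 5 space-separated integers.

Fragment 1: offset=8 data="qw" -> buffer=????????qw???????? -> prefix_len=0
Fragment 2: offset=0 data="brvV" -> buffer=brvV????qw???????? -> prefix_len=4
Fragment 3: offset=10 data="LhmVF" -> buffer=brvV????qwLhmVF??? -> prefix_len=4
Fragment 4: offset=15 data="jNY" -> buffer=brvV????qwLhmVFjNY -> prefix_len=4
Fragment 5: offset=4 data="HJBT" -> buffer=brvVHJBTqwLhmVFjNY -> prefix_len=18

Answer: 0 4 4 4 18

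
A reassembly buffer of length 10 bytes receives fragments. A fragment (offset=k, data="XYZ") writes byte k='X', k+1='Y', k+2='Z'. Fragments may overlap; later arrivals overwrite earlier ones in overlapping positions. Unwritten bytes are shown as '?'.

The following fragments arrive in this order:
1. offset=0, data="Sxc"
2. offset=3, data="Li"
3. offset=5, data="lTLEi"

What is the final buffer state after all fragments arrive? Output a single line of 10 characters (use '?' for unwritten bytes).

Fragment 1: offset=0 data="Sxc" -> buffer=Sxc???????
Fragment 2: offset=3 data="Li" -> buffer=SxcLi?????
Fragment 3: offset=5 data="lTLEi" -> buffer=SxcLilTLEi

Answer: SxcLilTLEi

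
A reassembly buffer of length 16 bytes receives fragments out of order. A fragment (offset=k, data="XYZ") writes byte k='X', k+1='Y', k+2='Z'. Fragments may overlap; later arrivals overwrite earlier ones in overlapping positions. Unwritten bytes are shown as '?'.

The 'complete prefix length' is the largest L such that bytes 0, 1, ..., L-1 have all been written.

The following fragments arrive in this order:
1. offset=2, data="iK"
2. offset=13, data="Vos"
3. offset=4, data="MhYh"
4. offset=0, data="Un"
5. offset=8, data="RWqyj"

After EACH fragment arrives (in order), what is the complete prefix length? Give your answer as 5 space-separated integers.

Answer: 0 0 0 8 16

Derivation:
Fragment 1: offset=2 data="iK" -> buffer=??iK???????????? -> prefix_len=0
Fragment 2: offset=13 data="Vos" -> buffer=??iK?????????Vos -> prefix_len=0
Fragment 3: offset=4 data="MhYh" -> buffer=??iKMhYh?????Vos -> prefix_len=0
Fragment 4: offset=0 data="Un" -> buffer=UniKMhYh?????Vos -> prefix_len=8
Fragment 5: offset=8 data="RWqyj" -> buffer=UniKMhYhRWqyjVos -> prefix_len=16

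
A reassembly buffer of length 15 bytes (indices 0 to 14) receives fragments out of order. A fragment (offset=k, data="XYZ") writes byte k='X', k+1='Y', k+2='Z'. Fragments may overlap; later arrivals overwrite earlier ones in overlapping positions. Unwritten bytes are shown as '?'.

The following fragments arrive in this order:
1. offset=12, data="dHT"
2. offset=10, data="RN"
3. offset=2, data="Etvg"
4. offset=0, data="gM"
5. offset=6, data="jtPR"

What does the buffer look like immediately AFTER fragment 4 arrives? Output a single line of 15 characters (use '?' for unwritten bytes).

Fragment 1: offset=12 data="dHT" -> buffer=????????????dHT
Fragment 2: offset=10 data="RN" -> buffer=??????????RNdHT
Fragment 3: offset=2 data="Etvg" -> buffer=??Etvg????RNdHT
Fragment 4: offset=0 data="gM" -> buffer=gMEtvg????RNdHT

Answer: gMEtvg????RNdHT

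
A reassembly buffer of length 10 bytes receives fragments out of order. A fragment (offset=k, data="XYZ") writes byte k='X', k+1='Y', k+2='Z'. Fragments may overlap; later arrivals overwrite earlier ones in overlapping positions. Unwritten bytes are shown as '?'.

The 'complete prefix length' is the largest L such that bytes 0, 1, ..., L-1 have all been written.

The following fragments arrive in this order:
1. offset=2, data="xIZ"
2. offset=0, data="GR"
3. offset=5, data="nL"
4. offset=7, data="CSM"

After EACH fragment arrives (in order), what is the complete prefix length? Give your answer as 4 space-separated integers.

Answer: 0 5 7 10

Derivation:
Fragment 1: offset=2 data="xIZ" -> buffer=??xIZ????? -> prefix_len=0
Fragment 2: offset=0 data="GR" -> buffer=GRxIZ????? -> prefix_len=5
Fragment 3: offset=5 data="nL" -> buffer=GRxIZnL??? -> prefix_len=7
Fragment 4: offset=7 data="CSM" -> buffer=GRxIZnLCSM -> prefix_len=10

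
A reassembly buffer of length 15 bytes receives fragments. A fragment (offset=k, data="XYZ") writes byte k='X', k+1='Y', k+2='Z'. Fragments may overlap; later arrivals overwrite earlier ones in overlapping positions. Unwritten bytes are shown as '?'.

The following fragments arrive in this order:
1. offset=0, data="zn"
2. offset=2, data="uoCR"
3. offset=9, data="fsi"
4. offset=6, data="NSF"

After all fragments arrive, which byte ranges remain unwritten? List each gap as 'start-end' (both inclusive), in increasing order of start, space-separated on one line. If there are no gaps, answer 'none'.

Answer: 12-14

Derivation:
Fragment 1: offset=0 len=2
Fragment 2: offset=2 len=4
Fragment 3: offset=9 len=3
Fragment 4: offset=6 len=3
Gaps: 12-14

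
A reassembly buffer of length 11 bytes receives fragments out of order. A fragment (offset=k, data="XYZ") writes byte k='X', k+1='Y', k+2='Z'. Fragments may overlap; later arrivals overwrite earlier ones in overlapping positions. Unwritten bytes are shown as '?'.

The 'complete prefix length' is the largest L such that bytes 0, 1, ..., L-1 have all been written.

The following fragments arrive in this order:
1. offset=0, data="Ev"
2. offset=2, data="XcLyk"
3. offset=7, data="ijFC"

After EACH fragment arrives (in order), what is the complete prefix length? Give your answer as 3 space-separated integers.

Answer: 2 7 11

Derivation:
Fragment 1: offset=0 data="Ev" -> buffer=Ev????????? -> prefix_len=2
Fragment 2: offset=2 data="XcLyk" -> buffer=EvXcLyk???? -> prefix_len=7
Fragment 3: offset=7 data="ijFC" -> buffer=EvXcLykijFC -> prefix_len=11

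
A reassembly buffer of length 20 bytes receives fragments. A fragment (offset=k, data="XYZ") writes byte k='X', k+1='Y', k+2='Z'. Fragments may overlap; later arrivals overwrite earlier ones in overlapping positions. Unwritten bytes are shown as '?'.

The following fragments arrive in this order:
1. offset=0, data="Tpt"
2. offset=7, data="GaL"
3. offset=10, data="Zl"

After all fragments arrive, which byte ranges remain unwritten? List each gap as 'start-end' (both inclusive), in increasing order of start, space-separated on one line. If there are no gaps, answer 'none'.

Fragment 1: offset=0 len=3
Fragment 2: offset=7 len=3
Fragment 3: offset=10 len=2
Gaps: 3-6 12-19

Answer: 3-6 12-19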